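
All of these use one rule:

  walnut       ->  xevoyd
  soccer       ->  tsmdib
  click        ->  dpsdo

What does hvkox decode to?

grant

Shifts by position in walnut: pos 0: w→x (+1), pos 1: a→e (+4), pos 2: l→v (+10), pos 3: n→o (+1), pos 4: u→y (+4), pos 5: t→d (+10) — repeating every 3. The shifts repeat in a cycle of length 3: positions 0,1,… shift by +1, +4, +10, then the pattern repeats.
Reversing it on hvkox: h−1=g, v−4=r, k−10=a, o−1=n, x−4=t.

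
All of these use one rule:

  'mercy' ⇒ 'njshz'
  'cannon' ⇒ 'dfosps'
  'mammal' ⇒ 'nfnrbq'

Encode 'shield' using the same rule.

Shifts by position in mercy: pos 0: m→n (+1), pos 1: e→j (+5), pos 2: r→s (+1), pos 3: c→h (+5) — repeating every 2. A repeating key of period 2 is used — shifts +1, +5 over and over.
Applying it to shield: s+1=t, h+5=m, i+1=j, e+5=j, l+1=m, d+5=i.

tmjjmi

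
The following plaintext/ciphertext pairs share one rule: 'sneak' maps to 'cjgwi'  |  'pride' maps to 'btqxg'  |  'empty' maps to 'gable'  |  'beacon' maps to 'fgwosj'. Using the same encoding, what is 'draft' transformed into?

s(18)→c(2) and n(13)→j(9) fit y≡9x+22 (mod 26); the inverse of 9 mod 26 is 3. Each letter's alphabet position (a=0..z=25) is mapped through 9·x+22 mod 26 — an affine cipher.
On draft: d(3)→9·3+22≡23=x; r(17)→9·17+22≡19=t; a(0)→9·0+22≡22=w; f(5)→9·5+22≡15=p; t(19)→9·19+22≡11=l (all mod 26).

xtwpl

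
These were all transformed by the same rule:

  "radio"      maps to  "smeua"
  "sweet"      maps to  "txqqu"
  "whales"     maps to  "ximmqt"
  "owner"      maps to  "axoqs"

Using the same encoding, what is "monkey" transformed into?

The shift depends on letter class: consonant r→s is +1, but vowel a→m is +12. Vowels shift forward by 12 and consonants shift forward by 1.
Applying it to monkey: m(cons)+1=n, o(vowel)+12=a, n(cons)+1=o, k(cons)+1=l, e(vowel)+12=q, y(cons)+1=z.

naolqz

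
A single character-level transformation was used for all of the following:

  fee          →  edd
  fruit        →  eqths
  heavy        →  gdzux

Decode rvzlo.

Compare letters: f→e is +25, e→d is +25, e→d is +25 — a constant shift. Every letter moves 25 places later in the alphabet, wrapping around z→a.
Undoing it on rvzlo: r−25=s, v−25=w, z−25=a, l−25=m, o−25=p.

swamp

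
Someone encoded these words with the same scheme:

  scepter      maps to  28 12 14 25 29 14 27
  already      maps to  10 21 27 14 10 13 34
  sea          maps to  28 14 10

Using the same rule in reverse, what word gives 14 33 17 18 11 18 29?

exhibit

The number is (letter's place in the alphabet, a=1) + 9.
Undoing it on 14 33 17 18 11 18 29: 14→(14−9)÷1=5=e, 33→(33−9)÷1=24=x, 17→(17−9)÷1=8=h, 18→(18−9)÷1=9=i, 11→(11−9)÷1=2=b, 18→(18−9)÷1=9=i, 29→(29−9)÷1=20=t.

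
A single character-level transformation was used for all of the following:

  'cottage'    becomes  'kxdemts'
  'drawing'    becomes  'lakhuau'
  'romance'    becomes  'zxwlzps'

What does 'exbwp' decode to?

world

In cottage: c→k is +8, o→x is +9, t→d is +10, t→e is +11 — the shift increases by 1 each position. The shift increases by 1 at each position, starting from +8: 8, 9, 10, ….
Reversing it on exbwp: e−8=w, x−9=o, b−10=r, w−11=l, p−12=d.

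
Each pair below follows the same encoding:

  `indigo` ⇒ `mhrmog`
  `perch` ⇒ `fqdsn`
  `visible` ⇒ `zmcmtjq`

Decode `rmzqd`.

This is an affine cipher: with a=0,…,z=25, each position x becomes (25x+20) mod 26.
Decoding rmzqd: r(17)→25·(17−20)≡3=d; m(12)→25·(12−20)≡8=i; z(25)→25·(25−20)≡21=v; q(16)→25·(16−20)≡4=e; d(3)→25·(3−20)≡17=r (all mod 26).

diver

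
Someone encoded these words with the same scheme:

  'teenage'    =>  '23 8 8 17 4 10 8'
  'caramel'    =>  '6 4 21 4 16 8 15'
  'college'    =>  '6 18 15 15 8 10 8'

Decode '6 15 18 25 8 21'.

clover

t is letter #20 and maps to 23: an offset of 3. Each letter is replaced by its alphabet position (a=1..z=26) + 3.
Undoing it on 6 15 18 25 8 21: 6→(6−3)÷1=3=c, 15→(15−3)÷1=12=l, 18→(18−3)÷1=15=o, 25→(25−3)÷1=22=v, 8→(8−3)÷1=5=e, 21→(21−3)÷1=18=r.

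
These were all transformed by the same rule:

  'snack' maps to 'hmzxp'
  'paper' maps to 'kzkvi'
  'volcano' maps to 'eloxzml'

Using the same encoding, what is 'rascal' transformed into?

izhxzo

Letters are reflected about the middle of the alphabet (position → 25−position): Atbash.
For rascal: r↔i, a↔z, s↔h, c↔x, a↔z, l↔o.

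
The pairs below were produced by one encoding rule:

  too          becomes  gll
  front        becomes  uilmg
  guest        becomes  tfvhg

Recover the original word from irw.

This is the alphabet-reversal cipher (Atbash): a becomes z, b becomes y, etc.
Undoing it on irw: i↔r, r↔i, w↔d.

rid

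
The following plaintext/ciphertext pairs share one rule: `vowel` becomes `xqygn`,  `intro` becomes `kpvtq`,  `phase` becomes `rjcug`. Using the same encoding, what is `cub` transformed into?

Every letter moves 2 places later in the alphabet, wrapping around z→a.
On cub: c+2=e, u+2=w, b+2=d.

ewd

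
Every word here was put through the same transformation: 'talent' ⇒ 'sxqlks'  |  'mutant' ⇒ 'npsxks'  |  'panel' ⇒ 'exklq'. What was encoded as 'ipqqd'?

This is an affine cipher: with a=0,…,z=25, each position x becomes (23x+23) mod 26.
Decoding ipqqd: i(8)→17·(8−23)≡5=f; p(15)→17·(15−23)≡20=u; q(16)→17·(16−23)≡11=l; q(16)→17·(16−23)≡11=l; d(3)→17·(3−23)≡24=y (all mod 26).

fully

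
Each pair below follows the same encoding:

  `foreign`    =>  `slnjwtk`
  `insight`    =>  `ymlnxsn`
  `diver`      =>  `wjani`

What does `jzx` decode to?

The output letters match the input read backwards, each shifted +5: foreign reversed is ngierof. The word is reversed, then every letter is shifted forward by 5.
Undoing it on jzx: shift back: j−5=e, z−5=u, x−5=s → eus; then reverse → sue.

sue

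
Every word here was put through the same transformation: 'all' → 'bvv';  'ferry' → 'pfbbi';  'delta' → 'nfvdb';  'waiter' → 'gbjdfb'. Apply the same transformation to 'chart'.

mrbbd

The shift depends on letter class: consonant l→v is +10, but vowel a→b is +1. Vowels shift forward by 1 and consonants shift forward by 10.
For chart: c(cons)+10=m, h(cons)+10=r, a(vowel)+1=b, r(cons)+10=b, t(cons)+10=d.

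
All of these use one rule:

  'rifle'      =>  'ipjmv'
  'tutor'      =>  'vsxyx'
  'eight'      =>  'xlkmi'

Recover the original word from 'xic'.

The output letters match the input read backwards, each shifted +4: rifle reversed is elfir. Two steps: reverse the string, then apply a Caesar shift of +4.
Decoding xic: shift back: x−4=t, i−4=e, c−4=y → tey; then reverse → yet.

yet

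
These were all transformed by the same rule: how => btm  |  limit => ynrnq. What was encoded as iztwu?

proud

The output letters match the input read backwards, each shifted +5: how reversed is woh. Read the word backwards and shift each letter +5.
Decoding iztwu: shift back: i−5=d, z−5=u, t−5=o, w−5=r, u−5=p → duorp; then reverse → proud.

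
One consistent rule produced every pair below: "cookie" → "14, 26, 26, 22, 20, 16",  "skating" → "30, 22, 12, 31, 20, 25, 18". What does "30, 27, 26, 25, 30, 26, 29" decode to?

Letters become their 1-based position plus 11 (so a→12, b→13, …).
Decoding 30, 27, 26, 25, 30, 26, 29: 30→(30−11)÷1=19=s, 27→(27−11)÷1=16=p, 26→(26−11)÷1=15=o, 25→(25−11)÷1=14=n, 30→(30−11)÷1=19=s, 26→(26−11)÷1=15=o, 29→(29−11)÷1=18=r.

sponsor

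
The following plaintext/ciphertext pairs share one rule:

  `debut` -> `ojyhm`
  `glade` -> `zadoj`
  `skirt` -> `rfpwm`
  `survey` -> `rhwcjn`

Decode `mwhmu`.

d(3)→o(14) and e(4)→j(9) fit y≡21x+3 (mod 26); the inverse of 21 mod 26 is 5. Each letter's alphabet position (a=0..z=25) is mapped through 21·x+3 mod 26 — an affine cipher.
Decoding mwhmu: m(12)→5·(12−3)≡19=t; w(22)→5·(22−3)≡17=r; h(7)→5·(7−3)≡20=u; m(12)→5·(12−3)≡19=t; u(20)→5·(20−3)≡7=h (all mod 26).

truth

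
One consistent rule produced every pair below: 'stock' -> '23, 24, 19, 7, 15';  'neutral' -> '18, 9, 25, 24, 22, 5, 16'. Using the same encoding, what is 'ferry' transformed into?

10, 9, 22, 22, 29

The number is (letter's place in the alphabet, a=1) + 4.
Applying it to ferry: f=6→10, e=5→9, r=18→22, r=18→22, y=25→29.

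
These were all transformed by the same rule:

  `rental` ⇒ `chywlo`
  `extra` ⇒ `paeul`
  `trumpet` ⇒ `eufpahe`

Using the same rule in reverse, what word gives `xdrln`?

Shifts by position in rental: pos 0: r→c (+11), pos 1: e→h (+3), pos 2: n→y (+11), pos 3: t→w (+3) — repeating every 2. A repeating key of period 2 is used — shifts +11, +3 over and over.
Decoding xdrln: x−11=m, d−3=a, r−11=g, l−3=i, n−11=c.

magic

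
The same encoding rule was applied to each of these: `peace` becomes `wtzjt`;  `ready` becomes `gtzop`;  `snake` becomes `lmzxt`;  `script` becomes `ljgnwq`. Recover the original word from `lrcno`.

p(15)→w(22) and e(4)→t(19) fit y≡5x+25 (mod 26); the inverse of 5 mod 26 is 21. This is an affine cipher: with a=0,…,z=25, each position x becomes (5x+25) mod 26.
Reversing it on lrcno: l(11)→21·(11−25)≡18=s; r(17)→21·(17−25)≡14=o; c(2)→21·(2−25)≡11=l; n(13)→21·(13−25)≡8=i; o(14)→21·(14−25)≡3=d (all mod 26).

solid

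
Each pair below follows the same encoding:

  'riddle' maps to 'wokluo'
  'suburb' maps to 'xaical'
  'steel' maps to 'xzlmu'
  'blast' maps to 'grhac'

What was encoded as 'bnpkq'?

In riddle: r→w is +5, i→o is +6, d→k is +7, d→l is +8 — the shift increases by 1 each position. The shift increases by 1 at each position, starting from +5: 5, 6, 7, ….
Decoding bnpkq: b−5=w, n−6=h, p−7=i, k−8=c, q−9=h.

which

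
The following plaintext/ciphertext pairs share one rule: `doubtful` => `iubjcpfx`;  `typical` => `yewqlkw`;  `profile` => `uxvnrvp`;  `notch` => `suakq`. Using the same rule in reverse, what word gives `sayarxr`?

nursing

Letter i (0-indexed) is shifted by i+5, so successive shifts are 5, 6, 7, ….
Undoing it on sayarxr: s−5=n, a−6=u, y−7=r, a−8=s, r−9=i, x−10=n, r−11=g.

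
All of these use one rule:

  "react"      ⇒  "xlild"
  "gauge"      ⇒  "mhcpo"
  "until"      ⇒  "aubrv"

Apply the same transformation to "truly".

zycui

In react: r→x is +6, e→l is +7, a→i is +8, c→l is +9 — the shift increases by 1 each position. Each letter shifts forward by (position + 6), i.e. 6, 7, 8, … — the shift grows by one for each successive letter.
On truly: t+6=z, r+7=y, u+8=c, l+9=u, y+10=i.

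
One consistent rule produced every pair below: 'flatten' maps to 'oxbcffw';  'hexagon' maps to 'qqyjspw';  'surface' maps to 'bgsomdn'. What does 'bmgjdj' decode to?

Shifts by position in flatten: pos 0: f→o (+9), pos 1: l→x (+12), pos 2: a→b (+1), pos 3: t→c (+9), pos 4: t→f (+12), pos 5: e→f (+1) — repeating every 3. The shifts repeat in a cycle of length 3: positions 0,1,… shift by +9, +12, +1, then the pattern repeats.
Reversing it on bmgjdj: b−9=s, m−12=a, g−1=f, j−9=a, d−12=r, j−1=i.

safari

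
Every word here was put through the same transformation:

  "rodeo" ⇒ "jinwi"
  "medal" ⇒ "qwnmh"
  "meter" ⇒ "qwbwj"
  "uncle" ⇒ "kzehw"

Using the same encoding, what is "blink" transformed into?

vhgzy

r(17)→j(9) and o(14)→i(8) fit y≡9x+12 (mod 26); the inverse of 9 mod 26 is 3. This is an affine cipher: with a=0,…,z=25, each position x becomes (9x+12) mod 26.
Applying it to blink: b(1)→9·1+12≡21=v; l(11)→9·11+12≡7=h; i(8)→9·8+12≡6=g; n(13)→9·13+12≡25=z; k(10)→9·10+12≡24=y (all mod 26).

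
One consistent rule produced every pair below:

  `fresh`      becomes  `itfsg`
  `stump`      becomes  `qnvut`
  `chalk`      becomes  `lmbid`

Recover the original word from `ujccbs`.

rabbit

The output letters match the input read backwards, each shifted +1: fresh reversed is hserf. The word is reversed, then every letter is shifted forward by 1.
Decoding ujccbs: shift back: u−1=t, j−1=i, c−1=b, c−1=b, b−1=a, s−1=r → tibbar; then reverse → rabbit.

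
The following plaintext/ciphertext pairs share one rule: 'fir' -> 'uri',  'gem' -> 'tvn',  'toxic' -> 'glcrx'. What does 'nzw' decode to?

mad

Each pair mirrors across the alphabet (f↔u, i↔r, r↔i): positions sum to 25. Each letter is replaced by its mirror in the alphabet: a↔z, b↔y, c↔x, and so on (the Atbash cipher).
Undoing it on nzw: n↔m, z↔a, w↔d.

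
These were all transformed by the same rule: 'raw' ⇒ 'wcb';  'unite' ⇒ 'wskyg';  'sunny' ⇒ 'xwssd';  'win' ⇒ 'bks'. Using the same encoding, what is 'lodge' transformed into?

The shift depends on letter class: consonant r→w is +5, but vowel a→c is +2. Vowels shift forward by 2 and consonants shift forward by 5.
For lodge: l(cons)+5=q, o(vowel)+2=q, d(cons)+5=i, g(cons)+5=l, e(vowel)+2=g.

qqilg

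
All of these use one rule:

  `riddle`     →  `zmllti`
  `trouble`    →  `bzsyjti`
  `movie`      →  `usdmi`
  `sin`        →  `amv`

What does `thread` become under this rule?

The shift depends on letter class: consonant r→z is +8, but vowel i→m is +4. The rule splits by letter class: vowels +4, consonants +8.
For thread: t(cons)+8=b, h(cons)+8=p, r(cons)+8=z, e(vowel)+4=i, a(vowel)+4=e, d(cons)+8=l.

bpziel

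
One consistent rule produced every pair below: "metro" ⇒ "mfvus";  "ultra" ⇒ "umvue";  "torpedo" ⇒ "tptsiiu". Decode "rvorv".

In metro: m→m is +0, e→f is +1, t→v is +2, r→u is +3 — the shift increases by 1 each position. Letter i (0-indexed) is shifted by i+0, so successive shifts are 0, 1, 2, ….
Undoing it on rvorv: r−0=r, v−1=u, o−2=m, r−3=o, v−4=r.

rumor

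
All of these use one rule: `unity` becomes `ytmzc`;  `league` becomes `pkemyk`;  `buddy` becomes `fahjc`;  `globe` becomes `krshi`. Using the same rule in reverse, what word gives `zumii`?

Shifts by position in unity: pos 0: u→y (+4), pos 1: n→t (+6), pos 2: i→m (+4), pos 3: t→z (+6) — repeating every 2. It's a Vigenère-style cipher with numeric key [4,6]: position i shifts by key[i mod 2].
Decoding zumii: z−4=v, u−6=o, m−4=i, i−6=c, i−4=e.

voice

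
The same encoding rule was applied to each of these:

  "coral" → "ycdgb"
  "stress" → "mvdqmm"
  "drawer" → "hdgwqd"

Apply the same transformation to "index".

c(2)→y(24) and o(14)→c(2) fit y≡9x+6 (mod 26); the inverse of 9 mod 26 is 3. This is an affine cipher: with a=0,…,z=25, each position x becomes (9x+6) mod 26.
For index: i(8)→9·8+6≡0=a; n(13)→9·13+6≡19=t; d(3)→9·3+6≡7=h; e(4)→9·4+6≡16=q; x(23)→9·23+6≡5=f (all mod 26).

athqf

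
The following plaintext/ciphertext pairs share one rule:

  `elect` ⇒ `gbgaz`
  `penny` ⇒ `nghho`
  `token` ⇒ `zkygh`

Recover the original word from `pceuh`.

human

e(4)→g(6) and l(11)→b(1) fit y≡3x+20 (mod 26); the inverse of 3 mod 26 is 9. Treating letters as 0–25, the rule is x ↦ 3x + 20 (mod 26).
Decoding pceuh: p(15)→9·(15−20)≡7=h; c(2)→9·(2−20)≡20=u; e(4)→9·(4−20)≡12=m; u(20)→9·(20−20)≡0=a; h(7)→9·(7−20)≡13=n (all mod 26).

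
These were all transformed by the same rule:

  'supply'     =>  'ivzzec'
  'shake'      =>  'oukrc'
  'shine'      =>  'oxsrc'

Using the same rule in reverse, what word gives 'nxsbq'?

The output letters match the input read backwards, each shifted +10: supply reversed is ylppus. Two steps: reverse the string, then apply a Caesar shift of +10.
Reversing it on nxsbq: shift back: n−10=d, x−10=n, s−10=i, b−10=r, q−10=g → dnirg; then reverse → grind.

grind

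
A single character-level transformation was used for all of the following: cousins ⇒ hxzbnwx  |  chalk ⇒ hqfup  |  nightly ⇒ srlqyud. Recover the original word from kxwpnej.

A repeating key of period 2 is used — shifts +5, +9 over and over.
Reversing it on kxwpnej: k−5=f, x−9=o, w−5=r, p−9=g, n−5=i, e−9=v, j−5=e.

forgive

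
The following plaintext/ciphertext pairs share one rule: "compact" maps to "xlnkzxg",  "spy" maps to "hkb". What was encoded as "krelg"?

pivot

Each pair mirrors across the alphabet (c↔x, o↔l, m↔n): positions sum to 25. This is the alphabet-reversal cipher (Atbash): a becomes z, b becomes y, etc.
Undoing it on krelg: k↔p, r↔i, e↔v, l↔o, g↔t.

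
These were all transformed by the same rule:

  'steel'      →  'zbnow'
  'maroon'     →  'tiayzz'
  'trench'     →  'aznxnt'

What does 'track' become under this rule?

In steel: s→z is +7, t→b is +8, e→n is +9, e→o is +10 — the shift increases by 1 each position. Each letter shifts forward by (position + 7), i.e. 7, 8, 9, … — the shift grows by one for each successive letter.
Applying it to track: t+7=a, r+8=z, a+9=j, c+10=m, k+11=v.

azjmv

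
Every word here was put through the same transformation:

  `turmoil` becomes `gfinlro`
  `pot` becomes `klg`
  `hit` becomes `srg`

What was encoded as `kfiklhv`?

Each pair mirrors across the alphabet (t↔g, u↔f, r↔i): positions sum to 25. Each letter is replaced by its mirror in the alphabet: a↔z, b↔y, c↔x, and so on (the Atbash cipher).
Decoding kfiklhv: k↔p, f↔u, i↔r, k↔p, l↔o, h↔s, v↔e.

purpose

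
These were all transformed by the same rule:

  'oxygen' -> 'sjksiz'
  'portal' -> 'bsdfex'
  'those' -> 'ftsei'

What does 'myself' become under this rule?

ykeixr

The shift depends on letter class: consonant x→j is +12, but vowel o→s is +4. Two shifts are in play — +4 for a/e/i/o/u, +12 for every other letter.
Applying it to myself: m(cons)+12=y, y(cons)+12=k, s(cons)+12=e, e(vowel)+4=i, l(cons)+12=x, f(cons)+12=r.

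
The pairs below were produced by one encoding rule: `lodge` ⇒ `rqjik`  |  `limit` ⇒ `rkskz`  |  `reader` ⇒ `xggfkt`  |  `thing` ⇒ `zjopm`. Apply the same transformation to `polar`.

vqrcx

Shifts by position in lodge: pos 0: l→r (+6), pos 1: o→q (+2), pos 2: d→j (+6), pos 3: g→i (+2) — repeating every 2. A repeating key of period 2 is used — shifts +6, +2 over and over.
Applying it to polar: p+6=v, o+2=q, l+6=r, a+2=c, r+6=x.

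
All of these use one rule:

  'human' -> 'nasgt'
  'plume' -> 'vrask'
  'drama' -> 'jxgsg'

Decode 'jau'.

duo

Compare letters: h→n is +6, u→a is +6, m→s is +6 — a constant shift. Each letter is shifted forward by 6 in the alphabet (a Caesar shift of +6).
Decoding jau: j−6=d, a−6=u, u−6=o.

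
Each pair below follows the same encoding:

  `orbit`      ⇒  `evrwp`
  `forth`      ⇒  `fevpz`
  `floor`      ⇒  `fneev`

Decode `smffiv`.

suffer

o(14)→e(4) and r(17)→v(21) fit y≡23x+20 (mod 26); the inverse of 23 mod 26 is 17. This is an affine cipher: with a=0,…,z=25, each position x becomes (23x+20) mod 26.
Decoding smffiv: s(18)→17·(18−20)≡18=s; m(12)→17·(12−20)≡20=u; f(5)→17·(5−20)≡5=f; f(5)→17·(5−20)≡5=f; i(8)→17·(8−20)≡4=e; v(21)→17·(21−20)≡17=r (all mod 26).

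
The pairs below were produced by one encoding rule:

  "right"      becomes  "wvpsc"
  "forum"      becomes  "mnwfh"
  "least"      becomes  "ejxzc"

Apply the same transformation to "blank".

r(17)→w(22) and i(8)→v(21) fit y≡3x+23 (mod 26); the inverse of 3 mod 26 is 9. Each letter's alphabet position (a=0..z=25) is mapped through 3·x+23 mod 26 — an affine cipher.
For blank: b(1)→3·1+23≡0=a; l(11)→3·11+23≡4=e; a(0)→3·0+23≡23=x; n(13)→3·13+23≡10=k; k(10)→3·10+23≡1=b (all mod 26).

aexkb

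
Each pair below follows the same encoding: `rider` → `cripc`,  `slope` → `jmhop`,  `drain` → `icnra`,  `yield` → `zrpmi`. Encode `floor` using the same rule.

Treating letters as 0–25, the rule is x ↦ 7x + 13 (mod 26).
For floor: f(5)→7·5+13≡22=w; l(11)→7·11+13≡12=m; o(14)→7·14+13≡7=h; o(14)→7·14+13≡7=h; r(17)→7·17+13≡2=c (all mod 26).

wmhhc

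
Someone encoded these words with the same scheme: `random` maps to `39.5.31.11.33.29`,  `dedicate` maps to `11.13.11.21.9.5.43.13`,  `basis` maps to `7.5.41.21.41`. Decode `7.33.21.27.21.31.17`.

boiling

The formula is n = 2×(alphabet index, a=1) + 3.
Decoding 7.33.21.27.21.31.17: 7→(7−3)÷2=2=b, 33→(33−3)÷2=15=o, 21→(21−3)÷2=9=i, 27→(27−3)÷2=12=l, 21→(21−3)÷2=9=i, 31→(31−3)÷2=14=n, 17→(17−3)÷2=7=g.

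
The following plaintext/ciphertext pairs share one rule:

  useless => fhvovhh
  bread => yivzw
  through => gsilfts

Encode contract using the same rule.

This is the alphabet-reversal cipher (Atbash): a becomes z, b becomes y, etc.
For contract: c↔x, o↔l, n↔m, t↔g, r↔i, a↔z, c↔x, t↔g.

xlmgizxg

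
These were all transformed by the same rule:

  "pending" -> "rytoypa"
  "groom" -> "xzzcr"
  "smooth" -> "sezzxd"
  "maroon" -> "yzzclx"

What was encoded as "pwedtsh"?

whistle

The word is reversed, then every letter is shifted forward by 11.
Reversing it on pwedtsh: shift back: p−11=e, w−11=l, e−11=t, d−11=s, t−11=i, s−11=h, h−11=w → eltsihw; then reverse → whistle.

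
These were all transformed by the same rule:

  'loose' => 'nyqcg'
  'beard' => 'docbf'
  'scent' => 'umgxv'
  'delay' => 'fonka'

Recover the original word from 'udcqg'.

stage

Shifts by position in loose: pos 0: l→n (+2), pos 1: o→y (+10), pos 2: o→q (+2), pos 3: s→c (+10) — repeating every 2. A repeating key of period 2 is used — shifts +2, +10 over and over.
Decoding udcqg: u−2=s, d−10=t, c−2=a, q−10=g, g−2=e.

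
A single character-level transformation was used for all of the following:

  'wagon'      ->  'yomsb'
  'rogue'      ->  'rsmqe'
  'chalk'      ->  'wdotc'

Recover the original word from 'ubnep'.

w(22)→y(24) and a(0)→o(14) fit y≡17x+14 (mod 26); the inverse of 17 mod 26 is 23. Treating letters as 0–25, the rule is x ↦ 17x + 14 (mod 26).
Undoing it on ubnep: u(20)→23·(20−14)≡8=i; b(1)→23·(1−14)≡13=n; n(13)→23·(13−14)≡3=d; e(4)→23·(4−14)≡4=e; p(15)→23·(15−14)≡23=x (all mod 26).

index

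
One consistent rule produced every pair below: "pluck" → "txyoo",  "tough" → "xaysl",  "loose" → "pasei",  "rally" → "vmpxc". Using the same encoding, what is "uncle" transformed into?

yzgxi

A repeating key of period 2 is used — shifts +4, +12 over and over.
Applying it to uncle: u+4=y, n+12=z, c+4=g, l+12=x, e+4=i.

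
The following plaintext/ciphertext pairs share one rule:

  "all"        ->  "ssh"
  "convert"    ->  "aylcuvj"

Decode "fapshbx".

The output letters match the input read backwards, each shifted +7: all reversed is lla. Two steps: reverse the string, then apply a Caesar shift of +7.
Reversing it on fapshbx: shift back: f−7=y, a−7=t, p−7=i, s−7=l, h−7=a, b−7=u, x−7=q → ytilauq; then reverse → quality.

quality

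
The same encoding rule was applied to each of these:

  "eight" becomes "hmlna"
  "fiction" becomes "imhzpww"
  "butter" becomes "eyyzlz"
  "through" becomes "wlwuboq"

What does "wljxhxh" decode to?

therapy

In eight: e→h is +3, i→m is +4, g→l is +5, h→n is +6 — the shift increases by 1 each position. Letter i (0-indexed) is shifted by i+3, so successive shifts are 3, 4, 5, ….
Undoing it on wljxhxh: w−3=t, l−4=h, j−5=e, x−6=r, h−7=a, x−8=p, h−9=y.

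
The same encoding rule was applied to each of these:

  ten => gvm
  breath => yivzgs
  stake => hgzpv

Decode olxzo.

local

Each pair mirrors across the alphabet (t↔g, e↔v, n↔m): positions sum to 25. This is the alphabet-reversal cipher (Atbash): a becomes z, b becomes y, etc.
Undoing it on olxzo: o↔l, l↔o, x↔c, z↔a, o↔l.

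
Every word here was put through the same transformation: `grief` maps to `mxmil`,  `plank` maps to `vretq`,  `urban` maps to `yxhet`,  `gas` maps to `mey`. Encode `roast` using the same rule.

xseyz

The shift depends on letter class: consonant g→m is +6, but vowel i→m is +4. The rule splits by letter class: vowels +4, consonants +6.
For roast: r(cons)+6=x, o(vowel)+4=s, a(vowel)+4=e, s(cons)+6=y, t(cons)+6=z.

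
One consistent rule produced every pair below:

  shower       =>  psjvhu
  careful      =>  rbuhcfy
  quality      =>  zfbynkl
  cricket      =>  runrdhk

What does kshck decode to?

s(18)→p(15) and h(7)→s(18) fit y≡21x+1 (mod 26); the inverse of 21 mod 26 is 5. Each letter's alphabet position (a=0..z=25) is mapped through 21·x+1 mod 26 — an affine cipher.
Undoing it on kshck: k(10)→5·(10−1)≡19=t; s(18)→5·(18−1)≡7=h; h(7)→5·(7−1)≡4=e; c(2)→5·(2−1)≡5=f; k(10)→5·(10−1)≡19=t (all mod 26).

theft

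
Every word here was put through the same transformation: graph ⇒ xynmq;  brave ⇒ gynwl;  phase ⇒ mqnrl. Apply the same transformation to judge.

cdsxl

g(6)→x(23) and r(17)→y(24) fit y≡19x+13 (mod 26); the inverse of 19 mod 26 is 11. This is an affine cipher: with a=0,…,z=25, each position x becomes (19x+13) mod 26.
Applying it to judge: j(9)→19·9+13≡2=c; u(20)→19·20+13≡3=d; d(3)→19·3+13≡18=s; g(6)→19·6+13≡23=x; e(4)→19·4+13≡11=l (all mod 26).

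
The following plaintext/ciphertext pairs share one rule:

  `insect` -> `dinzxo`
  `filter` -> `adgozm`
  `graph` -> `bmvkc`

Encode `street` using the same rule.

nomzzo

Compare letters: i→d is +21, n→i is +21, s→n is +21 — a constant shift. Every letter moves 21 places later in the alphabet, wrapping around z→a.
For street: s+21=n, t+21=o, r+21=m, e+21=z, e+21=z, t+21=o.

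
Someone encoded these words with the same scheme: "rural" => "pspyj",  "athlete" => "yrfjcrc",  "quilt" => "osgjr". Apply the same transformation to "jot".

Compare letters: r→p is +24, u→s is +24, r→p is +24 — a constant shift. It's a constant shift of +24 (ROT24).
For jot: j+24=h, o+24=m, t+24=r.

hmr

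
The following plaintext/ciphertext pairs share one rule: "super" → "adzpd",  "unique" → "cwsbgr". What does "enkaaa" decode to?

In super: s→a is +8, u→d is +9, p→z is +10, e→p is +11 — the shift increases by 1 each position. Each letter shifts forward by (position + 8), i.e. 8, 9, 10, … — the shift grows by one for each successive letter.
Reversing it on enkaaa: e−8=w, n−9=e, k−10=a, a−11=p, a−12=o, a−13=n.

weapon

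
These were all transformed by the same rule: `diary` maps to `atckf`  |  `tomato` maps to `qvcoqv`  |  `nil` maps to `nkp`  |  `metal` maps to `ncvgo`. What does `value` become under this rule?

Two steps: reverse the string, then apply a Caesar shift of +2.
On value: reverse → eulav; then shift: e+2=g, u+2=w, l+2=n, a+2=c, v+2=x.

gwncx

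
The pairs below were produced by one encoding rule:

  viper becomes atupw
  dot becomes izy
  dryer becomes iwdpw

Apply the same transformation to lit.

The shift depends on letter class: consonant v→a is +5, but vowel i→t is +11. The rule splits by letter class: vowels +11, consonants +5.
For lit: l(cons)+5=q, i(vowel)+11=t, t(cons)+5=y.

qty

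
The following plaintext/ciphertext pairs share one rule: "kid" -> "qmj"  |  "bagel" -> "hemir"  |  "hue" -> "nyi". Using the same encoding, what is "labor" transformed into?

rehsx

The shift depends on letter class: consonant k→q is +6, but vowel i→m is +4. Vowels shift forward by 4 and consonants shift forward by 6.
Applying it to labor: l(cons)+6=r, a(vowel)+4=e, b(cons)+6=h, o(vowel)+4=s, r(cons)+6=x.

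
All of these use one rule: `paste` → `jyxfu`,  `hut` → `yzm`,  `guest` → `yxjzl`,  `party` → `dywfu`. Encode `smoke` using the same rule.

jptrx

The word is reversed, then every letter is shifted forward by 5.
On smoke: reverse → ekoms; then shift: e+5=j, k+5=p, o+5=t, m+5=r, s+5=x.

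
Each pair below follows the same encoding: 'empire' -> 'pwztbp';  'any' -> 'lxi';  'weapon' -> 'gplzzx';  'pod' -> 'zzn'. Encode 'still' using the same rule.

cdtvv

The shift depends on letter class: consonant m→w is +10, but vowel e→p is +11. Vowels shift forward by 11 and consonants shift forward by 10.
Applying it to still: s(cons)+10=c, t(cons)+10=d, i(vowel)+11=t, l(cons)+10=v, l(cons)+10=v.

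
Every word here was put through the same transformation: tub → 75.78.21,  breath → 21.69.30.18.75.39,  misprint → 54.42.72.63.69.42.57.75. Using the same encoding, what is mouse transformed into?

54.60.78.72.30

t(#20)→75 and u(#21)→78: differences scale by 3, so n = 3·pos + 15. With a=1..z=26, the number is 3·pos + 15.
On mouse: m=13→54, o=15→60, u=21→78, s=19→72, e=5→30.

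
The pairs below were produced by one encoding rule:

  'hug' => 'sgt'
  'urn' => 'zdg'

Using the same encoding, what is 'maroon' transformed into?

zaadmy

The output letters match the input read backwards, each shifted +12: hug reversed is guh. Read the word backwards and shift each letter +12.
Applying it to maroon: reverse → nooram; then shift: n+12=z, o+12=a, o+12=a, r+12=d, a+12=m, m+12=y.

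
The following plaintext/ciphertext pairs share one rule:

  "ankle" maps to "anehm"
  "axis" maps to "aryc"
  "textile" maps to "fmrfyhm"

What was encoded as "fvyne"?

think

Treating letters as 0–25, the rule is x ↦ 3x + 0 (mod 26).
Decoding fvyne: f(5)→9·(5−0)≡19=t; v(21)→9·(21−0)≡7=h; y(24)→9·(24−0)≡8=i; n(13)→9·(13−0)≡13=n; e(4)→9·(4−0)≡10=k (all mod 26).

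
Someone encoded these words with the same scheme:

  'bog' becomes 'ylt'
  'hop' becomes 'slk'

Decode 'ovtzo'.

Each pair mirrors across the alphabet (b↔y, o↔l, g↔t): positions sum to 25. Letters are reflected about the middle of the alphabet (position → 25−position): Atbash.
Undoing it on ovtzo: o↔l, v↔e, t↔g, z↔a, o↔l.

legal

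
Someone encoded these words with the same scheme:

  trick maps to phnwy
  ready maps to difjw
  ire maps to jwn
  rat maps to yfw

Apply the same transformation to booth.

myttg

The output letters match the input read backwards, each shifted +5: trick reversed is kcirt. Two steps: reverse the string, then apply a Caesar shift of +5.
On booth: reverse → htoob; then shift: h+5=m, t+5=y, o+5=t, o+5=t, b+5=g.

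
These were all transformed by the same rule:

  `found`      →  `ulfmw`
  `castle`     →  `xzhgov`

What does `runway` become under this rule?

Each pair mirrors across the alphabet (f↔u, o↔l, u↔f): positions sum to 25. This is the alphabet-reversal cipher (Atbash): a becomes z, b becomes y, etc.
For runway: r↔i, u↔f, n↔m, w↔d, a↔z, y↔b.

ifmdzb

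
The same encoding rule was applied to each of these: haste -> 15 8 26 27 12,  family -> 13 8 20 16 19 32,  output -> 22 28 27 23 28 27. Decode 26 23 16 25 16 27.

spirit

h is letter #8 and maps to 15: an offset of 7. The number is (letter's place in the alphabet, a=1) + 7.
Undoing it on 26 23 16 25 16 27: 26→(26−7)÷1=19=s, 23→(23−7)÷1=16=p, 16→(16−7)÷1=9=i, 25→(25−7)÷1=18=r, 16→(16−7)÷1=9=i, 27→(27−7)÷1=20=t.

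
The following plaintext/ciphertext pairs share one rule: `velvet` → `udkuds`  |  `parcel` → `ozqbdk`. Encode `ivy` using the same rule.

hux

Compare letters: v→u is +25, e→d is +25, l→k is +25 — a constant shift. Each letter is shifted forward by 25 in the alphabet (a Caesar shift of +25).
On ivy: i+25=h, v+25=u, y+25=x.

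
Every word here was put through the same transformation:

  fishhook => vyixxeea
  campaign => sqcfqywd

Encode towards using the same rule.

jemqhti

Compare letters: f→v is +16, i→y is +16, s→i is +16 — a constant shift. Each letter is shifted forward by 16 in the alphabet (a Caesar shift of +16).
For towards: t+16=j, o+16=e, w+16=m, a+16=q, r+16=h, d+16=t, s+16=i.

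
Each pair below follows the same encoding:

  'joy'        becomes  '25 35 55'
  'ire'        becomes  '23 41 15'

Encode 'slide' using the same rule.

43 29 23 13 15

Each letter becomes 2×(its alphabet position, a=1..z=26) + 5.
On slide: s=19→43, l=12→29, i=9→23, d=4→13, e=5→15.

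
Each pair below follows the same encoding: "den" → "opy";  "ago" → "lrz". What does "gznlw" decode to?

Compare letters: d→o is +11, e→p is +11, n→y is +11 — a constant shift. Every letter moves 11 places later in the alphabet, wrapping around z→a.
Reversing it on gznlw: g−11=v, z−11=o, n−11=c, l−11=a, w−11=l.

vocal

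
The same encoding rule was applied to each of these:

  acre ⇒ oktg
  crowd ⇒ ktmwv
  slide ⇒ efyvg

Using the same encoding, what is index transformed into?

a(0)→o(14) and c(2)→k(10) fit y≡11x+14 (mod 26); the inverse of 11 mod 26 is 19. This is an affine cipher: with a=0,…,z=25, each position x becomes (11x+14) mod 26.
Applying it to index: i(8)→11·8+14≡24=y; n(13)→11·13+14≡1=b; d(3)→11·3+14≡21=v; e(4)→11·4+14≡6=g; x(23)→11·23+14≡7=h (all mod 26).

ybvgh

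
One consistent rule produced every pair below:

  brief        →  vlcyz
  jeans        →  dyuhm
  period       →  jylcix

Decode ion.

It's a constant shift of +20 (ROT20).
Decoding ion: i−20=o, o−20=u, n−20=t.

out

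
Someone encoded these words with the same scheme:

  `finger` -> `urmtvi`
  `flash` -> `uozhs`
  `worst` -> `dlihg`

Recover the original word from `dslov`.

Each pair mirrors across the alphabet (f↔u, i↔r, n↔m): positions sum to 25. Each letter is replaced by its mirror in the alphabet: a↔z, b↔y, c↔x, and so on (the Atbash cipher).
Decoding dslov: d↔w, s↔h, l↔o, o↔l, v↔e.

whole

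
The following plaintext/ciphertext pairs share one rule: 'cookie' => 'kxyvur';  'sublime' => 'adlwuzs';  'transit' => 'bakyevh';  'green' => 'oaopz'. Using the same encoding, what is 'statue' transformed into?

ackegr

Each letter shifts forward by (position + 8), i.e. 8, 9, 10, … — the shift grows by one for each successive letter.
On statue: s+8=a, t+9=c, a+10=k, t+11=e, u+12=g, e+13=r.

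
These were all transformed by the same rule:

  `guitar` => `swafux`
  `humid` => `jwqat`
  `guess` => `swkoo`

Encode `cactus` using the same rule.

cucfwo

g(6)→s(18) and u(20)→w(22) fit y≡17x+20 (mod 26); the inverse of 17 mod 26 is 23. This is an affine cipher: with a=0,…,z=25, each position x becomes (17x+20) mod 26.
On cactus: c(2)→17·2+20≡2=c; a(0)→17·0+20≡20=u; c(2)→17·2+20≡2=c; t(19)→17·19+20≡5=f; u(20)→17·20+20≡22=w; s(18)→17·18+20≡14=o (all mod 26).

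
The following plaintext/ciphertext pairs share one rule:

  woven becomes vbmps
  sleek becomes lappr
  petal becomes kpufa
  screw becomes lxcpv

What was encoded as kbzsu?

point

w(22)→v(21) and o(14)→b(1) fit y≡9x+5 (mod 26); the inverse of 9 mod 26 is 3. Each letter's alphabet position (a=0..z=25) is mapped through 9·x+5 mod 26 — an affine cipher.
Reversing it on kbzsu: k(10)→3·(10−5)≡15=p; b(1)→3·(1−5)≡14=o; z(25)→3·(25−5)≡8=i; s(18)→3·(18−5)≡13=n; u(20)→3·(20−5)≡19=t (all mod 26).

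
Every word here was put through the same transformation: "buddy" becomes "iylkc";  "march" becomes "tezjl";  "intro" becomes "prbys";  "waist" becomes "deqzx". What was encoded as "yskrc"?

rocky

Shifts by position in buddy: pos 0: b→i (+7), pos 1: u→y (+4), pos 2: d→l (+8), pos 3: d→k (+7), pos 4: y→c (+4) — repeating every 3. The shifts repeat in a cycle of length 3: positions 0,1,… shift by +7, +4, +8, then the pattern repeats.
Undoing it on yskrc: y−7=r, s−4=o, k−8=c, r−7=k, c−4=y.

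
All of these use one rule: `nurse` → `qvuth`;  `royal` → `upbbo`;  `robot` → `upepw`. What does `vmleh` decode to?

Shifts by position in nurse: pos 0: n→q (+3), pos 1: u→v (+1), pos 2: r→u (+3), pos 3: s→t (+1) — repeating every 2. The shifts repeat in a cycle of length 2: positions 0,1,… shift by +3, +1, then the pattern repeats.
Decoding vmleh: v−3=s, m−1=l, l−3=i, e−1=d, h−3=e.

slide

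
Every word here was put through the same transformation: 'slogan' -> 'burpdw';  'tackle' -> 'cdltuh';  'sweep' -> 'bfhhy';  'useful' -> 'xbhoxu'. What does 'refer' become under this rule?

ahoha

The rule splits by letter class: vowels +3, consonants +9.
On refer: r(cons)+9=a, e(vowel)+3=h, f(cons)+9=o, e(vowel)+3=h, r(cons)+9=a.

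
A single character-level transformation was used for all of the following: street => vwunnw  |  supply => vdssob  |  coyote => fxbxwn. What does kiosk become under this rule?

The rule splits by letter class: vowels +9, consonants +3.
On kiosk: k(cons)+3=n, i(vowel)+9=r, o(vowel)+9=x, s(cons)+3=v, k(cons)+3=n.

nrxvn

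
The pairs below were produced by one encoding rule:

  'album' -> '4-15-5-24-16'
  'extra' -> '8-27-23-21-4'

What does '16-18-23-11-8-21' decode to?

mother

a is letter #1 and maps to 4: an offset of 3. The number is (letter's place in the alphabet, a=1) + 3.
Decoding 16-18-23-11-8-21: 16→(16−3)÷1=13=m, 18→(18−3)÷1=15=o, 23→(23−3)÷1=20=t, 11→(11−3)÷1=8=h, 8→(8−3)÷1=5=e, 21→(21−3)÷1=18=r.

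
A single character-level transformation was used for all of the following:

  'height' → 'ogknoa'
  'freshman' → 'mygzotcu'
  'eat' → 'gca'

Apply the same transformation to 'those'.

aoqzg

The shift depends on letter class: consonant h→o is +7, but vowel e→g is +2. Vowels shift forward by 2 and consonants shift forward by 7.
Applying it to those: t(cons)+7=a, h(cons)+7=o, o(vowel)+2=q, s(cons)+7=z, e(vowel)+2=g.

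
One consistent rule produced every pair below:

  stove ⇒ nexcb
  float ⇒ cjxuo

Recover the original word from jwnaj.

Read the word backwards and shift each letter +9.
Reversing it on jwnaj: shift back: j−9=a, w−9=n, n−9=e, a−9=r, j−9=a → anera; then reverse → arena.

arena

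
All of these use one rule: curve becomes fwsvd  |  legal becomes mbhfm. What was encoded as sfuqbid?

The output letters match the input read backwards, each shifted +1: curve reversed is evruc. Two steps: reverse the string, then apply a Caesar shift of +1.
Decoding sfuqbid: shift back: s−1=r, f−1=e, u−1=t, q−1=p, b−1=a, i−1=h, d−1=c → retpahc; then reverse → chapter.

chapter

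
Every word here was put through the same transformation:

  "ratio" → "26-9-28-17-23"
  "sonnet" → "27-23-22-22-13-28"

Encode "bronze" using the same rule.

10-26-23-22-34-13

r is letter #18 and maps to 26: an offset of 8. The number is (letter's place in the alphabet, a=1) + 8.
Applying it to bronze: b=2→10, r=18→26, o=15→23, n=14→22, z=26→34, e=5→13.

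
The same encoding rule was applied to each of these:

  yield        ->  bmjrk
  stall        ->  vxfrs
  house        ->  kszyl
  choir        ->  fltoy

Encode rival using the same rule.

Each letter shifts forward by (position + 3), i.e. 3, 4, 5, … — the shift grows by one for each successive letter.
On rival: r+3=u, i+4=m, v+5=a, a+6=g, l+7=s.

umags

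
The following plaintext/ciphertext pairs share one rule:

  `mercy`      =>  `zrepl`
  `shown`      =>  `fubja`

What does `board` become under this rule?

obneq

Compare letters: m→z is +13, e→r is +13, r→e is +13 — a constant shift. Every letter moves 13 places later in the alphabet, wrapping around z→a.
On board: b+13=o, o+13=b, a+13=n, r+13=e, d+13=q.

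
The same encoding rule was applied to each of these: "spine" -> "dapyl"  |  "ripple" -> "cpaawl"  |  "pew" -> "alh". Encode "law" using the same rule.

The rule splits by letter class: vowels +7, consonants +11.
Applying it to law: l(cons)+11=w, a(vowel)+7=h, w(cons)+11=h.

whh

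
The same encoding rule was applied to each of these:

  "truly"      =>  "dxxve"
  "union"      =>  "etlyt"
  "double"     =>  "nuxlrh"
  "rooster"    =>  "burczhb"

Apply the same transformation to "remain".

bkpkoq

Shifts by position in truly: pos 0: t→d (+10), pos 1: r→x (+6), pos 2: u→x (+3), pos 3: l→v (+10), pos 4: y→e (+6) — repeating every 3. The shifts repeat in a cycle of length 3: positions 0,1,… shift by +10, +6, +3, then the pattern repeats.
Applying it to remain: r+10=b, e+6=k, m+3=p, a+10=k, i+6=o, n+3=q.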